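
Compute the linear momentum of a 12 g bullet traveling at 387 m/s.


p = m*v = 0.012*387 = 4.644 kg·m/s

4.644 kg·m/s


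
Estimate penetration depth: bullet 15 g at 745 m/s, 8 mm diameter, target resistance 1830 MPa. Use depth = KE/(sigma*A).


A = pi*(d/2)^2 = pi*(8/2)^2 = 50.2655 mm^2
E = 0.5*m*v^2 = 0.5*0.015*745^2 = 4162.69 J
depth = E/(sigma*A) = 4162.69 J / (1830 MPa * 50.2655 mm^2) = 4162.69/(1830 * 50.2655) m = 0.0452536 m ≈ 45.25 mm

45.25 mm


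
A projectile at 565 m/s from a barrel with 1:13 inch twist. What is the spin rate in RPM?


twist_m = 13*0.0254 = 0.3302 m
spin = v/twist = 565/0.3302 = 1711.084 rev/s
RPM = spin*60 = 1711.084*60 ≈ 102665 RPM

102665 RPM


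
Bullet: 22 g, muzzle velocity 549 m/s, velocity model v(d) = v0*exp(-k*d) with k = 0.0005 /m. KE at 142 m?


v = v0*exp(-k*d) = 549*exp(-0.0005*142) = 511.373 m/s
E = 0.5*m*v^2 = 0.5*0.022*511.373^2 = 2877 J

2877 J


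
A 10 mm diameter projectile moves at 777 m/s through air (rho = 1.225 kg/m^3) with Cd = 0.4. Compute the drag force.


A = pi*(d/2)^2 = pi*(10/2000)^2 = 7.85398e-05 m^2
Fd = 0.5*Cd*rho*A*v^2 = 0.5*0.4*1.225*7.85398e-05*777^2 = 11.62 N

11.62 N


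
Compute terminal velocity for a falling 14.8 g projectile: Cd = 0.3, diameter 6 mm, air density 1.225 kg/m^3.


A = pi*(d/2)^2 = pi*(6/2000)^2 = 2.82743e-05 m^2
vt = sqrt(2mg/(Cd*rho*A)) = sqrt(2*0.0148*9.81/(0.3 * 1.225 * 2.82743e-05)) = 167.2 m/s

167.2 m/s


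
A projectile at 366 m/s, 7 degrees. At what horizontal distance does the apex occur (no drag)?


R = v0^2*sin(2*theta)/g = 366^2*sin(2*7°)/9.81 = 3303.45 m
apex_dist = R/2 = 3303.45/2 = 1652 m

1652 m


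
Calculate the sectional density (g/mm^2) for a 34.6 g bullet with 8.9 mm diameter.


SD = m/d^2 = 34.6/8.9^2 = 0.4368 g/mm^2

0.4368 g/mm^2


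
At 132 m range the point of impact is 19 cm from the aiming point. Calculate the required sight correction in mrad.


1 mrad subtends 1 cm per 10 m of range, so adj = error_cm / (dist_m / 10) = 19 / (132/10) = 1.439 mrad

1.439 mrad


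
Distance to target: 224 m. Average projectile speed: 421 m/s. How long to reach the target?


t = d/v = 224/421 = 0.5321 s

0.5321 s


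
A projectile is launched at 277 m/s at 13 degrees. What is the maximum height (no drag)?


H = (v0*sin(theta))^2 / (2g) = (277*sin(13°))^2 / (2*9.81) = 197.9 m

197.9 m


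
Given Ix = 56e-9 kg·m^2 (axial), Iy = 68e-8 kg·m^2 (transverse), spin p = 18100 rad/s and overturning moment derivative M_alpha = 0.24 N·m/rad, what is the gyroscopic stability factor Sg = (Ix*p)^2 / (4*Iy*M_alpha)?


Sg = Ix^2 * p^2 / (4 * Iy * M_alpha) = (56e-9)^2 * 18100^2 / (4 * 68e-8 * 0.24) = 1.574

1.574


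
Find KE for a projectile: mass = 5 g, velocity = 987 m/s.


E = 0.5*m*v^2 = 0.5*0.005*987^2 = 2435 J

2435 J


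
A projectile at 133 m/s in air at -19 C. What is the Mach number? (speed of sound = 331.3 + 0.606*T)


a = 331.3 + 0.606*(-19) = 319.786 m/s
M = v/a = 133/319.786 = 0.4159

0.4159


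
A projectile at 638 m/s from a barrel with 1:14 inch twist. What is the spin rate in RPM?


twist_m = 14*0.0254 = 0.3556 m
spin = v/twist = 638/0.3556 = 1794.151 rev/s
RPM = spin*60 = 1794.151*60 ≈ 107649 RPM

107649 RPM


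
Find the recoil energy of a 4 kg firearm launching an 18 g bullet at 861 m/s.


v_r = m_p*v_p/m_gun = 0.018*861/4 = 3.8745 m/s, E_r = 0.5*m_gun*v_r^2 = 0.5*4*3.8745^2 = 30.02 J

30.02 J


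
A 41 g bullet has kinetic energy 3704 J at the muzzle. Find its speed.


v = sqrt(2*E/m) = sqrt(2*3704/0.041) = 425.1 m/s

425.1 m/s


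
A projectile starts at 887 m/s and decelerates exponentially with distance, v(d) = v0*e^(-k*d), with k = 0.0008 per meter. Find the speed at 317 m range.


v = v0*exp(-k*d) = 887*exp(-0.0008*317) = 688.3 m/s

688.3 m/s


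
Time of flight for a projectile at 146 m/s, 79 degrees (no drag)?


T = 2*v0*sin(theta)/g = 2*146*sin(79°)/9.81 = 29.22 s

29.22 s


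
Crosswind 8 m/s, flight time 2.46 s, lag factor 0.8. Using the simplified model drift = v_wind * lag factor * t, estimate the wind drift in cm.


drift = v_wind * lag * t = 8 * 0.8 * 2.46 = 15.744 m ≈ 1574 cm

1574 cm


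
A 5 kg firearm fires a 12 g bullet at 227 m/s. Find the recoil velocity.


v_recoil = m_p * v_p / m_gun = 0.012 * 227 / 5 = 0.5448 m/s

0.5448 m/s


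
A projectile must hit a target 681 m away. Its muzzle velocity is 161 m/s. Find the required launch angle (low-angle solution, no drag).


sin(2*theta) = R*g/v0^2 = 681*9.81/161^2 = 0.25773, theta = arcsin(0.25773)/2 = 7.468°

7.468 degrees


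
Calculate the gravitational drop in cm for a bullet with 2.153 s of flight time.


drop = 0.5*g*t^2 = 0.5*9.81*2.153^2 = 22.7367 m ≈ 2274 cm

2274 cm


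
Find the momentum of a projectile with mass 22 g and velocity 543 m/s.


p = m*v = 0.022*543 = 11.95 kg·m/s

11.95 kg·m/s


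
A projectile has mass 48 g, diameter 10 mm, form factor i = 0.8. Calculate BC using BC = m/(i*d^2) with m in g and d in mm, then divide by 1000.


BC = m/(i*d^2*1000) = 48/(0.8 * 10^2 * 1000) = 0.0006

0.0006


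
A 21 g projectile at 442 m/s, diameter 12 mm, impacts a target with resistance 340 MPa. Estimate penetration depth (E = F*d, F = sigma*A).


A = pi*(d/2)^2 = pi*(12/2)^2 = 113.097 mm^2
E = 0.5*m*v^2 = 0.5*0.021*442^2 = 2051.32 J
depth = E/(sigma*A) = 2051.32 J / (340 MPa * 113.097 mm^2) = 2051.32/(340 * 113.097) m = 0.0533461 m ≈ 53.35 mm

53.35 mm


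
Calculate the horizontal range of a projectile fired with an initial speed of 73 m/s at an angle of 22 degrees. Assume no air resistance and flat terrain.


R = v0^2 * sin(2*theta) / g = 73^2 * sin(2*22°) / 9.81 = 377.4 m

377.4 m


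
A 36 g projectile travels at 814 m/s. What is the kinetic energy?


E = 0.5*m*v^2 = 0.5*0.036*814^2 = 11927 J

11927 J


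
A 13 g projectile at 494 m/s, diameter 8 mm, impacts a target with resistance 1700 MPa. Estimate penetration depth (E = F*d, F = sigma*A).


A = pi*(d/2)^2 = pi*(8/2)^2 = 50.2655 mm^2
E = 0.5*m*v^2 = 0.5*0.013*494^2 = 1586.23 J
depth = E/(sigma*A) = 1586.23 J / (1700 MPa * 50.2655 mm^2) = 1586.23/(1700 * 50.2655) m = 0.018563 m ≈ 18.56 mm

18.56 mm


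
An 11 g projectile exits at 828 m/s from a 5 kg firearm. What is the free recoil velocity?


v_recoil = m_p * v_p / m_gun = 0.011 * 828 / 5 = 1.822 m/s

1.822 m/s


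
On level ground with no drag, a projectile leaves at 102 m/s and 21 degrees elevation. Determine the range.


R = v0^2 * sin(2*theta) / g = 102^2 * sin(2*21°) / 9.81 = 709.6 m

709.6 m


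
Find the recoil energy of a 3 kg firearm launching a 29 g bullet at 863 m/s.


v_r = m_p*v_p/m_gun = 0.029*863/3 = 8.34233 m/s, E_r = 0.5*m_gun*v_r^2 = 0.5*3*8.34233^2 = 104.4 J

104.4 J


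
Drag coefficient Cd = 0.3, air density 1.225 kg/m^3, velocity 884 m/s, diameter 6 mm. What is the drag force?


A = pi*(d/2)^2 = pi*(6/2000)^2 = 2.82743e-05 m^2
Fd = 0.5*Cd*rho*A*v^2 = 0.5*0.3*1.225*2.82743e-05*884^2 = 4.06 N

4.06 N


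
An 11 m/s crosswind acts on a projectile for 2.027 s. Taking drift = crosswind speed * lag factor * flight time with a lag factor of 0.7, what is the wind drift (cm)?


drift = v_wind * lag * t = 11 * 0.7 * 2.027 = 15.6079 m ≈ 1561 cm

1561 cm


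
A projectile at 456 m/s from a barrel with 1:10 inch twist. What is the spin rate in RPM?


twist_m = 10*0.0254 = 0.254 m
spin = v/twist = 456/0.254 = 1795.276 rev/s
RPM = spin*60 = 1795.276*60 ≈ 107717 RPM

107717 RPM


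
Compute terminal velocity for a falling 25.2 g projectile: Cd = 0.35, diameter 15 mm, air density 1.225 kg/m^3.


A = pi*(d/2)^2 = pi*(15/2000)^2 = 1.76715e-04 m^2
vt = sqrt(2mg/(Cd*rho*A)) = sqrt(2*0.0252*9.81/(0.35 * 1.225 * 1.76715e-04)) = 80.78 m/s

80.78 m/s


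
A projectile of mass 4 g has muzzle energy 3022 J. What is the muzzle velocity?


v = sqrt(2*E/m) = sqrt(2*3022/0.004) = 1229 m/s

1229 m/s


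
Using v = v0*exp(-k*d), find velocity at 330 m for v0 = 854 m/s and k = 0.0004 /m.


v = v0*exp(-k*d) = 854*exp(-0.0004*330) = 748.4 m/s

748.4 m/s


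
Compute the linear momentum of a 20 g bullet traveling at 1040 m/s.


p = m*v = 0.02*1040 = 20.8 kg·m/s

20.8 kg·m/s


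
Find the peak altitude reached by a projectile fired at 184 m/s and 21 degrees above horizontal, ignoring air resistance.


H = (v0*sin(theta))^2 / (2g) = (184*sin(21°))^2 / (2*9.81) = 221.6 m

221.6 m


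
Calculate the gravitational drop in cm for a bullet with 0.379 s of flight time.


drop = 0.5*g*t^2 = 0.5*9.81*0.379^2 = 0.704559 m ≈ 70.46 cm

70.46 cm


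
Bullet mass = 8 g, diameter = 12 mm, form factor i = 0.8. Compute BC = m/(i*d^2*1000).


BC = m/(i*d^2*1000) = 8/(0.8 * 12^2 * 1000) = 6.944e-05

6.944e-05


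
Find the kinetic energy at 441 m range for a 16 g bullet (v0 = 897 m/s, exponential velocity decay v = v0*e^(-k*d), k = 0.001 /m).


v = v0*exp(-k*d) = 897*exp(-0.001*441) = 577.123 m/s
E = 0.5*m*v^2 = 0.5*0.016*577.123^2 = 2665 J

2665 J


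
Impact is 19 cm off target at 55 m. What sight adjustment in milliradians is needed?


1 mrad subtends 1 cm per 10 m of range, so adj = error_cm / (dist_m / 10) = 19 / (55/10) = 3.455 mrad

3.455 mrad


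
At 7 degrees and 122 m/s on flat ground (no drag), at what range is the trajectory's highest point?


R = v0^2*sin(2*theta)/g = 122^2*sin(2*7°)/9.81 = 367.051 m
apex_dist = R/2 = 367.051/2 = 183.5 m

183.5 m


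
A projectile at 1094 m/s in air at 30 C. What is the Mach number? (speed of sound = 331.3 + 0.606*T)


a = 331.3 + 0.606*(30) = 349.48 m/s
M = v/a = 1094/349.48 = 3.13

3.13


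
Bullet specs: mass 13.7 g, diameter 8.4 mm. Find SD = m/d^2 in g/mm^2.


SD = m/d^2 = 13.7/8.4^2 = 0.1942 g/mm^2

0.1942 g/mm^2


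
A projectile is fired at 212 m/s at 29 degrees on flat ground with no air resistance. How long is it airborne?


T = 2*v0*sin(theta)/g = 2*212*sin(29°)/9.81 = 20.95 s

20.95 s


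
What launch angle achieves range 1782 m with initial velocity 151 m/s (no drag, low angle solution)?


sin(2*theta) = R*g/v0^2 = 1782*9.81/151^2 = 0.766695, theta = arcsin(0.766695)/2 = 25.03°

25.03 degrees


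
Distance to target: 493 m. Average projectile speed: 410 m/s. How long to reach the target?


t = d/v = 493/410 = 1.202 s

1.202 s


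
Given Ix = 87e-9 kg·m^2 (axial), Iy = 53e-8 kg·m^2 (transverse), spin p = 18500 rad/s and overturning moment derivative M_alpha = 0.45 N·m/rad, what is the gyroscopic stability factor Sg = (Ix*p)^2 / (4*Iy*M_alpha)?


Sg = Ix^2 * p^2 / (4 * Iy * M_alpha) = (87e-9)^2 * 18500^2 / (4 * 53e-8 * 0.45) = 2.715

2.715


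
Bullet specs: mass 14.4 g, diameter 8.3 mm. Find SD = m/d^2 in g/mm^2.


SD = m/d^2 = 14.4/8.3^2 = 0.209 g/mm^2

0.209 g/mm^2


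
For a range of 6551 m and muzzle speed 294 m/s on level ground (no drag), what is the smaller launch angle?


sin(2*theta) = R*g/v0^2 = 6551*9.81/294^2 = 0.743502, theta = arcsin(0.743502)/2 = 24.02°

24.02 degrees


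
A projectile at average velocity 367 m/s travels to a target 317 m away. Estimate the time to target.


t = d/v = 317/367 = 0.8638 s

0.8638 s


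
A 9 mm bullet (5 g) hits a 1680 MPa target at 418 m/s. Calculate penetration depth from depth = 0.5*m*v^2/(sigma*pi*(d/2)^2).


A = pi*(d/2)^2 = pi*(9/2)^2 = 63.6173 mm^2
E = 0.5*m*v^2 = 0.5*0.005*418^2 = 436.81 J
depth = E/(sigma*A) = 436.81 J / (1680 MPa * 63.6173 mm^2) = 436.81/(1680 * 63.6173) m = 0.00408704 m ≈ 4.087 mm

4.087 mm


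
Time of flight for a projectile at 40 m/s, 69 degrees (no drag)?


T = 2*v0*sin(theta)/g = 2*40*sin(69°)/9.81 = 7.613 s

7.613 s


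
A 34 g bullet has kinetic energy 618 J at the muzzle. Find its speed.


v = sqrt(2*E/m) = sqrt(2*618/0.034) = 190.7 m/s

190.7 m/s


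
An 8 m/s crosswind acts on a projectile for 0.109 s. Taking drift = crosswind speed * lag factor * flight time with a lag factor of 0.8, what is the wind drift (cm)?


drift = v_wind * lag * t = 8 * 0.8 * 0.109 = 0.6976 m ≈ 69.76 cm

69.76 cm


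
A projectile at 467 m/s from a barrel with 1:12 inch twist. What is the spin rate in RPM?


twist_m = 12*0.0254 = 0.3048 m
spin = v/twist = 467/0.3048 = 1532.152 rev/s
RPM = spin*60 = 1532.152*60 ≈ 91929 RPM

91929 RPM


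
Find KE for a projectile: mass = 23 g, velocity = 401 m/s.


E = 0.5*m*v^2 = 0.5*0.023*401^2 = 1849 J

1849 J


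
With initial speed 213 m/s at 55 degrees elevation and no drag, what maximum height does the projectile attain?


H = (v0*sin(theta))^2 / (2g) = (213*sin(55°))^2 / (2*9.81) = 1552 m

1552 m


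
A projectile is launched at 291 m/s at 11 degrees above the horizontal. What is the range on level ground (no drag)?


R = v0^2 * sin(2*theta) / g = 291^2 * sin(2*11°) / 9.81 = 3234 m

3234 m


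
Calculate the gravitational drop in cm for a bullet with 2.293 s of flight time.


drop = 0.5*g*t^2 = 0.5*9.81*2.293^2 = 25.7897 m ≈ 2579 cm

2579 cm


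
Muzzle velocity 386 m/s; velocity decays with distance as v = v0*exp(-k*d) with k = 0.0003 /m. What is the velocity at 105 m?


v = v0*exp(-k*d) = 386*exp(-0.0003*105) = 374 m/s

374 m/s


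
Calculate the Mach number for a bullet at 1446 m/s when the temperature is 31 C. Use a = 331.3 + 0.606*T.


a = 331.3 + 0.606*(31) = 350.086 m/s
M = v/a = 1446/350.086 = 4.13

4.13


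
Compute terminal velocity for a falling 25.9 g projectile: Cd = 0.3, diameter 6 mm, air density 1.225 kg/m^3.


A = pi*(d/2)^2 = pi*(6/2000)^2 = 2.82743e-05 m^2
vt = sqrt(2mg/(Cd*rho*A)) = sqrt(2*0.0259*9.81/(0.3 * 1.225 * 2.82743e-05)) = 221.1 m/s

221.1 m/s


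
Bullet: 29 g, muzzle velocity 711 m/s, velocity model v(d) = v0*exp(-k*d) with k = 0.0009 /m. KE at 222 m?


v = v0*exp(-k*d) = 711*exp(-0.0009*222) = 582.234 m/s
E = 0.5*m*v^2 = 0.5*0.029*582.234^2 = 4915 J

4915 J


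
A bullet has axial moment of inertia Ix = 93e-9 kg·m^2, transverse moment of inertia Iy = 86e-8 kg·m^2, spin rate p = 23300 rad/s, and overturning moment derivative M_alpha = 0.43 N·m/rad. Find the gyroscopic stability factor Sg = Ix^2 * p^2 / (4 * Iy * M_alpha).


Sg = Ix^2 * p^2 / (4 * Iy * M_alpha) = (93e-9)^2 * 23300^2 / (4 * 86e-8 * 0.43) = 3.174

3.174


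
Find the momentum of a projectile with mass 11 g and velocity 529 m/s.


p = m*v = 0.011*529 = 5.819 kg·m/s

5.819 kg·m/s


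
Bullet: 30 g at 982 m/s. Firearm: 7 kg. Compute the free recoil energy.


v_r = m_p*v_p/m_gun = 0.03*982/7 = 4.20857 m/s, E_r = 0.5*m_gun*v_r^2 = 0.5*7*4.20857^2 = 61.99 J

61.99 J


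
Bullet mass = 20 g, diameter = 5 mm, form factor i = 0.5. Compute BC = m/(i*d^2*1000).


BC = m/(i*d^2*1000) = 20/(0.5 * 5^2 * 1000) = 0.0016

0.0016


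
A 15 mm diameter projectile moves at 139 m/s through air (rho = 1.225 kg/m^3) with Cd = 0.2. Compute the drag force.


A = pi*(d/2)^2 = pi*(15/2000)^2 = 1.76715e-04 m^2
Fd = 0.5*Cd*rho*A*v^2 = 0.5*0.2*1.225*1.76715e-04*139^2 = 0.4183 N

0.4183 N


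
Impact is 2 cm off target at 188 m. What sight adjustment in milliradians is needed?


1 mrad subtends 1 cm per 10 m of range, so adj = error_cm / (dist_m / 10) = 2 / (188/10) = 0.1064 mrad

0.1064 mrad


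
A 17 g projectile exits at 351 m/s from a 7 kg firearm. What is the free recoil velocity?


v_recoil = m_p * v_p / m_gun = 0.017 * 351 / 7 = 0.8524 m/s

0.8524 m/s


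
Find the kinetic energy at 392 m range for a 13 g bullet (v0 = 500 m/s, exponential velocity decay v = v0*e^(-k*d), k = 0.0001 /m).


v = v0*exp(-k*d) = 500*exp(-0.0001*392) = 480.779 m/s
E = 0.5*m*v^2 = 0.5*0.013*480.779^2 = 1502 J

1502 J


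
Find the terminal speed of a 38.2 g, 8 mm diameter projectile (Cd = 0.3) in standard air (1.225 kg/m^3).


A = pi*(d/2)^2 = pi*(8/2000)^2 = 5.02655e-05 m^2
vt = sqrt(2mg/(Cd*rho*A)) = sqrt(2*0.0382*9.81/(0.3 * 1.225 * 5.02655e-05)) = 201.4 m/s

201.4 m/s


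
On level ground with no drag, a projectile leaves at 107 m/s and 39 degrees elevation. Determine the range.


R = v0^2 * sin(2*theta) / g = 107^2 * sin(2*39°) / 9.81 = 1142 m

1142 m


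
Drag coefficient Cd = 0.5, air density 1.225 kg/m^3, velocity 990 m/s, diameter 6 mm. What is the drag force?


A = pi*(d/2)^2 = pi*(6/2000)^2 = 2.82743e-05 m^2
Fd = 0.5*Cd*rho*A*v^2 = 0.5*0.5*1.225*2.82743e-05*990^2 = 8.487 N

8.487 N


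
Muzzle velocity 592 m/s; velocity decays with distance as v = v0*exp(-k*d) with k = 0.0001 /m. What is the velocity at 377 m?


v = v0*exp(-k*d) = 592*exp(-0.0001*377) = 570.1 m/s

570.1 m/s


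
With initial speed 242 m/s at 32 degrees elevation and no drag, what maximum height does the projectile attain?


H = (v0*sin(theta))^2 / (2g) = (242*sin(32°))^2 / (2*9.81) = 838.2 m

838.2 m


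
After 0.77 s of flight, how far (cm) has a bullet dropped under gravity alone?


drop = 0.5*g*t^2 = 0.5*9.81*0.77^2 = 2.90817 m ≈ 290.8 cm

290.8 cm


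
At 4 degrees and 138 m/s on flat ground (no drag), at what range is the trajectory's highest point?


R = v0^2*sin(2*theta)/g = 138^2*sin(2*4°)/9.81 = 270.175 m
apex_dist = R/2 = 270.175/2 = 135.1 m

135.1 m


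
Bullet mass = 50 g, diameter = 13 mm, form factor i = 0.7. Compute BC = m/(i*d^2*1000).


BC = m/(i*d^2*1000) = 50/(0.7 * 13^2 * 1000) = 0.0004227

0.0004227


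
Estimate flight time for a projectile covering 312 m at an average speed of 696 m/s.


t = d/v = 312/696 = 0.4483 s

0.4483 s


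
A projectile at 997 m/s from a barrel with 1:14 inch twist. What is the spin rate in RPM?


twist_m = 14*0.0254 = 0.3556 m
spin = v/twist = 997/0.3556 = 2803.712 rev/s
RPM = spin*60 = 2803.712*60 ≈ 168223 RPM

168223 RPM


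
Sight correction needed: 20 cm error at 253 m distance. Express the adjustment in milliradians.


1 mrad subtends 1 cm per 10 m of range, so adj = error_cm / (dist_m / 10) = 20 / (253/10) = 0.7905 mrad

0.7905 mrad


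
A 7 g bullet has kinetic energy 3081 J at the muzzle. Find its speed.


v = sqrt(2*E/m) = sqrt(2*3081/0.007) = 938.2 m/s

938.2 m/s


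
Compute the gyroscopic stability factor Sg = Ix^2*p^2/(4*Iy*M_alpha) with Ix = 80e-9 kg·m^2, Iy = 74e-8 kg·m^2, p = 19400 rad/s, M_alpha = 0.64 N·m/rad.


Sg = Ix^2 * p^2 / (4 * Iy * M_alpha) = (80e-9)^2 * 19400^2 / (4 * 74e-8 * 0.64) = 1.271

1.271


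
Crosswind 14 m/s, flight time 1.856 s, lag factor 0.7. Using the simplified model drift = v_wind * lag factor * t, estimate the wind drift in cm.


drift = v_wind * lag * t = 14 * 0.7 * 1.856 = 18.1888 m ≈ 1819 cm

1819 cm


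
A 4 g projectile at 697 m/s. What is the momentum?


p = m*v = 0.004*697 = 2.788 kg·m/s

2.788 kg·m/s


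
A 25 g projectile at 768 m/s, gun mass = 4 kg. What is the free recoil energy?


v_r = m_p*v_p/m_gun = 0.025*768/4 = 4.8 m/s, E_r = 0.5*m_gun*v_r^2 = 0.5*4*4.8^2 = 46.08 J

46.08 J


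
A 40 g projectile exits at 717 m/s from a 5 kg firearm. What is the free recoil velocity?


v_recoil = m_p * v_p / m_gun = 0.04 * 717 / 5 = 5.736 m/s

5.736 m/s


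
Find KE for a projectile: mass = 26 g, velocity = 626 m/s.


E = 0.5*m*v^2 = 0.5*0.026*626^2 = 5094 J

5094 J


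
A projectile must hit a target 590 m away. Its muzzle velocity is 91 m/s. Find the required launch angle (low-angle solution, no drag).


sin(2*theta) = R*g/v0^2 = 590*9.81/91^2 = 0.698937, theta = arcsin(0.698937)/2 = 22.17°

22.17 degrees


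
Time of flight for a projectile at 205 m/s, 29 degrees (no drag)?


T = 2*v0*sin(theta)/g = 2*205*sin(29°)/9.81 = 20.26 s

20.26 s


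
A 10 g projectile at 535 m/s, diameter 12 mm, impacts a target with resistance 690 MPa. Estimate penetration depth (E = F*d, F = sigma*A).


A = pi*(d/2)^2 = pi*(12/2)^2 = 113.097 mm^2
E = 0.5*m*v^2 = 0.5*0.01*535^2 = 1431.12 J
depth = E/(sigma*A) = 1431.12 J / (690 MPa * 113.097 mm^2) = 1431.12/(690 * 113.097) m = 0.018339 m ≈ 18.34 mm

18.34 mm


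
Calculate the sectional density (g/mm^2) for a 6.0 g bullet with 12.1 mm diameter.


SD = m/d^2 = 6.0/12.1^2 = 0.04098 g/mm^2

0.04098 g/mm^2


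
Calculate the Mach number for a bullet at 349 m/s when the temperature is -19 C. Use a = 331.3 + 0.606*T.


a = 331.3 + 0.606*(-19) = 319.786 m/s
M = v/a = 349/319.786 = 1.091

1.091


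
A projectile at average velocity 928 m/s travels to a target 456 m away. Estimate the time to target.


t = d/v = 456/928 = 0.4914 s

0.4914 s


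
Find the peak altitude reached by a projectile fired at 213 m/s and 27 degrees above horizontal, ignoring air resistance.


H = (v0*sin(theta))^2 / (2g) = (213*sin(27°))^2 / (2*9.81) = 476.6 m

476.6 m


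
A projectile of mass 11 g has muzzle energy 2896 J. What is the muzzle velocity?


v = sqrt(2*E/m) = sqrt(2*2896/0.011) = 725.6 m/s

725.6 m/s


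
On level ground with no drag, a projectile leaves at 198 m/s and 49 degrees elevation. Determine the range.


R = v0^2 * sin(2*theta) / g = 198^2 * sin(2*49°) / 9.81 = 3957 m

3957 m


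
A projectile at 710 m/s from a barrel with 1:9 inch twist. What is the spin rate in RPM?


twist_m = 9*0.0254 = 0.2286 m
spin = v/twist = 710/0.2286 = 3105.862 rev/s
RPM = spin*60 = 3105.862*60 ≈ 186352 RPM

186352 RPM


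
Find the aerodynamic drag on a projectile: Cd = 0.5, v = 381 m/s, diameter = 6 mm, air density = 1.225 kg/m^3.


A = pi*(d/2)^2 = pi*(6/2000)^2 = 2.82743e-05 m^2
Fd = 0.5*Cd*rho*A*v^2 = 0.5*0.5*1.225*2.82743e-05*381^2 = 1.257 N

1.257 N


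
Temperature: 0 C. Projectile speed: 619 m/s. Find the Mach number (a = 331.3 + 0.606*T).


a = 331.3 + 0.606*(0) = 331.3 m/s
M = v/a = 619/331.3 = 1.868

1.868


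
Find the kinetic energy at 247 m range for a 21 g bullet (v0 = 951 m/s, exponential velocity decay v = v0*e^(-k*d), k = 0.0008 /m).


v = v0*exp(-k*d) = 951*exp(-0.0008*247) = 780.484 m/s
E = 0.5*m*v^2 = 0.5*0.021*780.484^2 = 6396 J

6396 J


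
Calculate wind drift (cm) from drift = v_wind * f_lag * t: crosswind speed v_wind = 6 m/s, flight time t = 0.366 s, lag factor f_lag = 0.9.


drift = v_wind * lag * t = 6 * 0.9 * 0.366 = 1.9764 m ≈ 197.6 cm

197.6 cm


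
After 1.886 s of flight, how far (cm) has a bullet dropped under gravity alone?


drop = 0.5*g*t^2 = 0.5*9.81*1.886^2 = 17.4471 m ≈ 1745 cm

1745 cm


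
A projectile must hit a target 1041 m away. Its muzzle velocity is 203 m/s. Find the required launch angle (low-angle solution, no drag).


sin(2*theta) = R*g/v0^2 = 1041*9.81/203^2 = 0.247815, theta = arcsin(0.247815)/2 = 7.174°

7.174 degrees


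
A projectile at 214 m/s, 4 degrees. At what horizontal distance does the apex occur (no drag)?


R = v0^2*sin(2*theta)/g = 214^2*sin(2*4°)/9.81 = 649.701 m
apex_dist = R/2 = 649.701/2 = 324.9 m

324.9 m


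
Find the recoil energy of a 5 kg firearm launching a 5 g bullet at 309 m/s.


v_r = m_p*v_p/m_gun = 0.005*309/5 = 0.309 m/s, E_r = 0.5*m_gun*v_r^2 = 0.5*5*0.309^2 = 0.2387 J

0.2387 J


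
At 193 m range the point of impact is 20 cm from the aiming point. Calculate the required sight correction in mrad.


1 mrad subtends 1 cm per 10 m of range, so adj = error_cm / (dist_m / 10) = 20 / (193/10) = 1.036 mrad

1.036 mrad


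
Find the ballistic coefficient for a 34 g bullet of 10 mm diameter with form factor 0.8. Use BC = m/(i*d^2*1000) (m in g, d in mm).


BC = m/(i*d^2*1000) = 34/(0.8 * 10^2 * 1000) = 0.000425

0.000425


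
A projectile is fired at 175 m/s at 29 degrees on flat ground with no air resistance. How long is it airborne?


T = 2*v0*sin(theta)/g = 2*175*sin(29°)/9.81 = 17.3 s

17.3 s


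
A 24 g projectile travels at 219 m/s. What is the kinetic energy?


E = 0.5*m*v^2 = 0.5*0.024*219^2 = 575.5 J

575.5 J


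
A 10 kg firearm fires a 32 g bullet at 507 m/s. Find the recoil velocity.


v_recoil = m_p * v_p / m_gun = 0.032 * 507 / 10 = 1.622 m/s

1.622 m/s


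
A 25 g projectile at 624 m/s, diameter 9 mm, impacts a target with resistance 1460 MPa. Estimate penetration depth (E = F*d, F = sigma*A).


A = pi*(d/2)^2 = pi*(9/2)^2 = 63.6173 mm^2
E = 0.5*m*v^2 = 0.5*0.025*624^2 = 4867.2 J
depth = E/(sigma*A) = 4867.2 J / (1460 MPa * 63.6173 mm^2) = 4867.2/(1460 * 63.6173) m = 0.0524024 m ≈ 52.4 mm

52.4 mm


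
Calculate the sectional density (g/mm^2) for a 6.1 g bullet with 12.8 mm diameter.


SD = m/d^2 = 6.1/12.8^2 = 0.03723 g/mm^2

0.03723 g/mm^2


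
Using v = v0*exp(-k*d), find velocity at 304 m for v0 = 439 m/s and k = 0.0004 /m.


v = v0*exp(-k*d) = 439*exp(-0.0004*304) = 388.7 m/s

388.7 m/s


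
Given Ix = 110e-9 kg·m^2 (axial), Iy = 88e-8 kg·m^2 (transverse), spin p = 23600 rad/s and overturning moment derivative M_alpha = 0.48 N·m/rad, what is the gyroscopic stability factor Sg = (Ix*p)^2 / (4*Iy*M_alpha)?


Sg = Ix^2 * p^2 / (4 * Iy * M_alpha) = (110e-9)^2 * 23600^2 / (4 * 88e-8 * 0.48) = 3.989

3.989


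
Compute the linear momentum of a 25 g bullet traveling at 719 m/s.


p = m*v = 0.025*719 = 17.98 kg·m/s

17.98 kg·m/s


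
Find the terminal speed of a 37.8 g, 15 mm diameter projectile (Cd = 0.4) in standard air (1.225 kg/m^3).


A = pi*(d/2)^2 = pi*(15/2000)^2 = 1.76715e-04 m^2
vt = sqrt(2mg/(Cd*rho*A)) = sqrt(2*0.0378*9.81/(0.4 * 1.225 * 1.76715e-04)) = 92.55 m/s

92.55 m/s


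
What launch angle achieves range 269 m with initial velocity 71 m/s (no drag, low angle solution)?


sin(2*theta) = R*g/v0^2 = 269*9.81/71^2 = 0.523485, theta = arcsin(0.523485)/2 = 15.78°

15.78 degrees


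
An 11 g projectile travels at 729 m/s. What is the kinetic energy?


E = 0.5*m*v^2 = 0.5*0.011*729^2 = 2923 J

2923 J


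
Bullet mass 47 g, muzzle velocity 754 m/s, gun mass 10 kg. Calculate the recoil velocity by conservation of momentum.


v_recoil = m_p * v_p / m_gun = 0.047 * 754 / 10 = 3.544 m/s

3.544 m/s


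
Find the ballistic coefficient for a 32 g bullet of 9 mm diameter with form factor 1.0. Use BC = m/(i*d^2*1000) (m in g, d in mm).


BC = m/(i*d^2*1000) = 32/(1.0 * 9^2 * 1000) = 0.0003951

0.0003951


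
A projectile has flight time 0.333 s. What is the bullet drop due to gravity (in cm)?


drop = 0.5*g*t^2 = 0.5*9.81*0.333^2 = 0.543911 m ≈ 54.39 cm

54.39 cm


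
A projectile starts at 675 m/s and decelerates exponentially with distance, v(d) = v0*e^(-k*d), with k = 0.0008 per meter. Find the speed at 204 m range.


v = v0*exp(-k*d) = 675*exp(-0.0008*204) = 573.4 m/s

573.4 m/s


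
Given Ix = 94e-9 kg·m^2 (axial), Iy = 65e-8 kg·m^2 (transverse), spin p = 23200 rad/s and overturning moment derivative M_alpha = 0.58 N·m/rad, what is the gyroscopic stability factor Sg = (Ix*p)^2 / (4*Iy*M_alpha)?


Sg = Ix^2 * p^2 / (4 * Iy * M_alpha) = (94e-9)^2 * 23200^2 / (4 * 65e-8 * 0.58) = 3.154

3.154


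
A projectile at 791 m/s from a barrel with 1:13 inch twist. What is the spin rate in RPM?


twist_m = 13*0.0254 = 0.3302 m
spin = v/twist = 791/0.3302 = 2395.518 rev/s
RPM = spin*60 = 2395.518*60 ≈ 143731 RPM

143731 RPM


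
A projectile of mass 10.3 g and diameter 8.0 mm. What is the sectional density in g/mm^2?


SD = m/d^2 = 10.3/8.0^2 = 0.1609 g/mm^2

0.1609 g/mm^2


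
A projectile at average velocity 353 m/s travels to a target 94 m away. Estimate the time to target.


t = d/v = 94/353 = 0.2663 s

0.2663 s


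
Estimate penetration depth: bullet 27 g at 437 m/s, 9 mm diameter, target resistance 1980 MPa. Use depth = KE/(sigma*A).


A = pi*(d/2)^2 = pi*(9/2)^2 = 63.6173 mm^2
E = 0.5*m*v^2 = 0.5*0.027*437^2 = 2578.08 J
depth = E/(sigma*A) = 2578.08 J / (1980 MPa * 63.6173 mm^2) = 2578.08/(1980 * 63.6173) m = 0.0204671 m ≈ 20.47 mm

20.47 mm


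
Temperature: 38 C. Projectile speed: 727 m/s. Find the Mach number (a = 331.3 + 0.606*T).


a = 331.3 + 0.606*(38) = 354.328 m/s
M = v/a = 727/354.328 = 2.052

2.052


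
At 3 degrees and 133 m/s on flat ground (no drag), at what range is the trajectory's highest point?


R = v0^2*sin(2*theta)/g = 133^2*sin(2*3°)/9.81 = 188.482 m
apex_dist = R/2 = 188.482/2 = 94.24 m

94.24 m


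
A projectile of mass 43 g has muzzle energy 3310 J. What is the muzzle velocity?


v = sqrt(2*E/m) = sqrt(2*3310/0.043) = 392.4 m/s

392.4 m/s


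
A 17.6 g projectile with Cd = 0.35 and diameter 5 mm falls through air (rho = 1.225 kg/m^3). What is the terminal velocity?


A = pi*(d/2)^2 = pi*(5/2000)^2 = 1.96350e-05 m^2
vt = sqrt(2mg/(Cd*rho*A)) = sqrt(2*0.0176*9.81/(0.35 * 1.225 * 1.96350e-05)) = 202.5 m/s

202.5 m/s


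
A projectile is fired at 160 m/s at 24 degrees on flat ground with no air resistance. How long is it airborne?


T = 2*v0*sin(theta)/g = 2*160*sin(24°)/9.81 = 13.27 s

13.27 s


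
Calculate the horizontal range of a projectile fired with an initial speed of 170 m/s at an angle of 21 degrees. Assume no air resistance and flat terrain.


R = v0^2 * sin(2*theta) / g = 170^2 * sin(2*21°) / 9.81 = 1971 m

1971 m


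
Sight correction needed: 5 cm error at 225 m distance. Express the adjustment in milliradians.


1 mrad subtends 1 cm per 10 m of range, so adj = error_cm / (dist_m / 10) = 5 / (225/10) = 0.2222 mrad

0.2222 mrad


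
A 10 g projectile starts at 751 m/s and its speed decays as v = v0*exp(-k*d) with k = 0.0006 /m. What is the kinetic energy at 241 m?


v = v0*exp(-k*d) = 751*exp(-0.0006*241) = 649.892 m/s
E = 0.5*m*v^2 = 0.5*0.01*649.892^2 = 2112 J

2112 J


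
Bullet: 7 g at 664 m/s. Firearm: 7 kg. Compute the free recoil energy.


v_r = m_p*v_p/m_gun = 0.007*664/7 = 0.664 m/s, E_r = 0.5*m_gun*v_r^2 = 0.5*7*0.664^2 = 1.543 J

1.543 J


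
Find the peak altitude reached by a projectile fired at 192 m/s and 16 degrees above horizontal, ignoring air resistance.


H = (v0*sin(theta))^2 / (2g) = (192*sin(16°))^2 / (2*9.81) = 142.8 m

142.8 m


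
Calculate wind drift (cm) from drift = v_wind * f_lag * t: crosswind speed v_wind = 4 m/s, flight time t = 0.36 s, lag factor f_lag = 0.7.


drift = v_wind * lag * t = 4 * 0.7 * 0.36 = 1.008 m ≈ 100.8 cm

100.8 cm


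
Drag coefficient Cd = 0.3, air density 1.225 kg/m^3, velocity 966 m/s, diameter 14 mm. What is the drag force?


A = pi*(d/2)^2 = pi*(14/2000)^2 = 1.53938e-04 m^2
Fd = 0.5*Cd*rho*A*v^2 = 0.5*0.3*1.225*1.53938e-04*966^2 = 26.4 N

26.4 N


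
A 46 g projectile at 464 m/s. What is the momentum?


p = m*v = 0.046*464 = 21.34 kg·m/s

21.34 kg·m/s


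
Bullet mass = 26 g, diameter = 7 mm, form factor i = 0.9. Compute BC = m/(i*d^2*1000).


BC = m/(i*d^2*1000) = 26/(0.9 * 7^2 * 1000) = 0.0005896

0.0005896


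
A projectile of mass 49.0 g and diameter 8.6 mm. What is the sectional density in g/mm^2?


SD = m/d^2 = 49.0/8.6^2 = 0.6625 g/mm^2

0.6625 g/mm^2


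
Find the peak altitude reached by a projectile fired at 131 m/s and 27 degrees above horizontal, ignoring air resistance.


H = (v0*sin(theta))^2 / (2g) = (131*sin(27°))^2 / (2*9.81) = 180.3 m

180.3 m


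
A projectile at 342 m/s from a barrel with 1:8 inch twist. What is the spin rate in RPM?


twist_m = 8*0.0254 = 0.2032 m
spin = v/twist = 342/0.2032 = 1683.071 rev/s
RPM = spin*60 = 1683.071*60 ≈ 100984 RPM

100984 RPM


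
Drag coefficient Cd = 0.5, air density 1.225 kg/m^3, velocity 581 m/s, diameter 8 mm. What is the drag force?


A = pi*(d/2)^2 = pi*(8/2000)^2 = 5.02655e-05 m^2
Fd = 0.5*Cd*rho*A*v^2 = 0.5*0.5*1.225*5.02655e-05*581^2 = 5.196 N

5.196 N


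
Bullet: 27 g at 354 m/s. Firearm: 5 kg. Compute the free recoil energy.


v_r = m_p*v_p/m_gun = 0.027*354/5 = 1.9116 m/s, E_r = 0.5*m_gun*v_r^2 = 0.5*5*1.9116^2 = 9.136 J

9.136 J


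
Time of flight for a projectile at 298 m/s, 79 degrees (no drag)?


T = 2*v0*sin(theta)/g = 2*298*sin(79°)/9.81 = 59.64 s

59.64 s


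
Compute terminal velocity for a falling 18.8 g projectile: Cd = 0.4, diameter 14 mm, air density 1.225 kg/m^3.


A = pi*(d/2)^2 = pi*(14/2000)^2 = 1.53938e-04 m^2
vt = sqrt(2mg/(Cd*rho*A)) = sqrt(2*0.0188*9.81/(0.4 * 1.225 * 1.53938e-04)) = 69.93 m/s

69.93 m/s


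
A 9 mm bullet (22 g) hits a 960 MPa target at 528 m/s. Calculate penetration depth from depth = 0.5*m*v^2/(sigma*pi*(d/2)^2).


A = pi*(d/2)^2 = pi*(9/2)^2 = 63.6173 mm^2
E = 0.5*m*v^2 = 0.5*0.022*528^2 = 3066.62 J
depth = E/(sigma*A) = 3066.62 J / (960 MPa * 63.6173 mm^2) = 3066.62/(960 * 63.6173) m = 0.0502128 m ≈ 50.21 mm

50.21 mm


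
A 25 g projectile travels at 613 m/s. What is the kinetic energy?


E = 0.5*m*v^2 = 0.5*0.025*613^2 = 4697 J

4697 J


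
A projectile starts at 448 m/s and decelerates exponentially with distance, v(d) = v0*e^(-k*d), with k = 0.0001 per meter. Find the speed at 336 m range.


v = v0*exp(-k*d) = 448*exp(-0.0001*336) = 433.2 m/s

433.2 m/s


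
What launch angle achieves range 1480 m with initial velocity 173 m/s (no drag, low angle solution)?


sin(2*theta) = R*g/v0^2 = 1480*9.81/173^2 = 0.485108, theta = arcsin(0.485108)/2 = 14.51°

14.51 degrees


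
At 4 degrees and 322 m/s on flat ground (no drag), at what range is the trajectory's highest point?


R = v0^2*sin(2*theta)/g = 322^2*sin(2*4°)/9.81 = 1470.95 m
apex_dist = R/2 = 1470.95/2 = 735.5 m

735.5 m


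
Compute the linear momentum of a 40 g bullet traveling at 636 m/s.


p = m*v = 0.04*636 = 25.44 kg·m/s

25.44 kg·m/s


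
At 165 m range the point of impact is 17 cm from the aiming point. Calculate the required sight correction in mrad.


1 mrad subtends 1 cm per 10 m of range, so adj = error_cm / (dist_m / 10) = 17 / (165/10) = 1.03 mrad

1.03 mrad


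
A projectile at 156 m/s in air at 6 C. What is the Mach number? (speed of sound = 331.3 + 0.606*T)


a = 331.3 + 0.606*(6) = 334.936 m/s
M = v/a = 156/334.936 = 0.4658

0.4658


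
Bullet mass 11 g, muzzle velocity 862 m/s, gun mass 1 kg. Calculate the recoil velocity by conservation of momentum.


v_recoil = m_p * v_p / m_gun = 0.011 * 862 / 1 = 9.482 m/s

9.482 m/s


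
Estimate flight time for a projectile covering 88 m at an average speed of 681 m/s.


t = d/v = 88/681 = 0.1292 s

0.1292 s


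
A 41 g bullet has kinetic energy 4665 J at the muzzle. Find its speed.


v = sqrt(2*E/m) = sqrt(2*4665/0.041) = 477 m/s

477 m/s


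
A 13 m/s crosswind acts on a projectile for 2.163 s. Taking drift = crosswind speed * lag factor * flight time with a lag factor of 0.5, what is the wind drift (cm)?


drift = v_wind * lag * t = 13 * 0.5 * 2.163 = 14.0595 m ≈ 1406 cm

1406 cm


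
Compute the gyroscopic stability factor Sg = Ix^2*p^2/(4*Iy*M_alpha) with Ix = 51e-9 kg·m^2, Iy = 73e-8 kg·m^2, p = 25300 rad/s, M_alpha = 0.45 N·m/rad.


Sg = Ix^2 * p^2 / (4 * Iy * M_alpha) = (51e-9)^2 * 25300^2 / (4 * 73e-8 * 0.45) = 1.267

1.267


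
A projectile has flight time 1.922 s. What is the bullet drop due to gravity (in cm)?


drop = 0.5*g*t^2 = 0.5*9.81*1.922^2 = 18.1195 m ≈ 1812 cm

1812 cm


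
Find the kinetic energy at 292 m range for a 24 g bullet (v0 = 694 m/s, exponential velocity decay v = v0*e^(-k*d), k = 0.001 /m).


v = v0*exp(-k*d) = 694*exp(-0.001*292) = 518.257 m/s
E = 0.5*m*v^2 = 0.5*0.024*518.257^2 = 3223 J

3223 J


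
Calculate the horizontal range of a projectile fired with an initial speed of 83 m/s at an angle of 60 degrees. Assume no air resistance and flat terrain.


R = v0^2 * sin(2*theta) / g = 83^2 * sin(2*60°) / 9.81 = 608.2 m

608.2 m


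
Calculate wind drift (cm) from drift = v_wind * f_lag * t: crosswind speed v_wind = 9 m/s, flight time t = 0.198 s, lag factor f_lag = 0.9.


drift = v_wind * lag * t = 9 * 0.9 * 0.198 = 1.6038 m ≈ 160.4 cm

160.4 cm


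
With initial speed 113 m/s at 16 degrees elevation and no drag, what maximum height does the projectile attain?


H = (v0*sin(theta))^2 / (2g) = (113*sin(16°))^2 / (2*9.81) = 49.45 m

49.45 m


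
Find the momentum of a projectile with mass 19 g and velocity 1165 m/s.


p = m*v = 0.019*1165 = 22.13 kg·m/s

22.13 kg·m/s


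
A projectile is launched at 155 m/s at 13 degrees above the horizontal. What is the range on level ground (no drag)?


R = v0^2 * sin(2*theta) / g = 155^2 * sin(2*13°) / 9.81 = 1074 m

1074 m


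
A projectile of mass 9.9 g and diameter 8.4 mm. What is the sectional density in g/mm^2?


SD = m/d^2 = 9.9/8.4^2 = 0.1403 g/mm^2

0.1403 g/mm^2


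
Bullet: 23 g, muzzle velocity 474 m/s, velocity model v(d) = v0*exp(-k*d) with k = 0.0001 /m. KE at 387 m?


v = v0*exp(-k*d) = 474*exp(-0.0001*387) = 456.007 m/s
E = 0.5*m*v^2 = 0.5*0.023*456.007^2 = 2391 J

2391 J


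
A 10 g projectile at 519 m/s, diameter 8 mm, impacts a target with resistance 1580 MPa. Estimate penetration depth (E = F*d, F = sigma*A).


A = pi*(d/2)^2 = pi*(8/2)^2 = 50.2655 mm^2
E = 0.5*m*v^2 = 0.5*0.01*519^2 = 1346.81 J
depth = E/(sigma*A) = 1346.81 J / (1580 MPa * 50.2655 mm^2) = 1346.81/(1580 * 50.2655) m = 0.0169581 m ≈ 16.96 mm

16.96 mm


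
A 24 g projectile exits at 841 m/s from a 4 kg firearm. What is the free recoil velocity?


v_recoil = m_p * v_p / m_gun = 0.024 * 841 / 4 = 5.046 m/s

5.046 m/s


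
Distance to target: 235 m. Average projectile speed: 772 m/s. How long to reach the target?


t = d/v = 235/772 = 0.3044 s

0.3044 s


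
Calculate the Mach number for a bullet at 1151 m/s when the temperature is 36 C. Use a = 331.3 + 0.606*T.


a = 331.3 + 0.606*(36) = 353.116 m/s
M = v/a = 1151/353.116 = 3.26

3.26


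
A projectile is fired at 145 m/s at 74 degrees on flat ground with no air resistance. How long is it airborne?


T = 2*v0*sin(theta)/g = 2*145*sin(74°)/9.81 = 28.42 s

28.42 s


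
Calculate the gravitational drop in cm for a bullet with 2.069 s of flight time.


drop = 0.5*g*t^2 = 0.5*9.81*2.069^2 = 20.9971 m ≈ 2100 cm

2100 cm


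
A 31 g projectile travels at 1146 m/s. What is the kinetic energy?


E = 0.5*m*v^2 = 0.5*0.031*1146^2 = 20356 J

20356 J


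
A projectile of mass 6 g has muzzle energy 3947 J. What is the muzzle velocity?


v = sqrt(2*E/m) = sqrt(2*3947/0.006) = 1147 m/s

1147 m/s


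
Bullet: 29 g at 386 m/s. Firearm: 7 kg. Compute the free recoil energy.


v_r = m_p*v_p/m_gun = 0.029*386/7 = 1.59914 m/s, E_r = 0.5*m_gun*v_r^2 = 0.5*7*1.59914^2 = 8.95 J

8.95 J


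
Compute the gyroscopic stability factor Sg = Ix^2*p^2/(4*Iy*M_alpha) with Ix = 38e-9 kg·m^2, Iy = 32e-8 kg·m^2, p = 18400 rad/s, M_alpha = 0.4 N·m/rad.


Sg = Ix^2 * p^2 / (4 * Iy * M_alpha) = (38e-9)^2 * 18400^2 / (4 * 32e-8 * 0.4) = 0.9548

0.9548


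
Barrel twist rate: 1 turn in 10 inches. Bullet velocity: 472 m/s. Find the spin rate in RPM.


twist_m = 10*0.0254 = 0.254 m
spin = v/twist = 472/0.254 = 1858.268 rev/s
RPM = spin*60 = 1858.268*60 ≈ 111496 RPM

111496 RPM


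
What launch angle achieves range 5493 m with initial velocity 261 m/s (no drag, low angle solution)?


sin(2*theta) = R*g/v0^2 = 5493*9.81/261^2 = 0.791038, theta = arcsin(0.791038)/2 = 26.14°

26.14 degrees


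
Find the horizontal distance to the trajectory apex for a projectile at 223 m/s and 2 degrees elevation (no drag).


R = v0^2*sin(2*theta)/g = 223^2*sin(2*2°)/9.81 = 353.611 m
apex_dist = R/2 = 353.611/2 = 176.8 m

176.8 m


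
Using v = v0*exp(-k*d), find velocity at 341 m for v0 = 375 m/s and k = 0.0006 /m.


v = v0*exp(-k*d) = 375*exp(-0.0006*341) = 305.6 m/s

305.6 m/s


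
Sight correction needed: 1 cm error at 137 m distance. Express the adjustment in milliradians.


1 mrad subtends 1 cm per 10 m of range, so adj = error_cm / (dist_m / 10) = 1 / (137/10) = 0.07299 mrad

0.07299 mrad


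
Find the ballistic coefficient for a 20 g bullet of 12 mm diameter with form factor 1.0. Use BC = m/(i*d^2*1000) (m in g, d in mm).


BC = m/(i*d^2*1000) = 20/(1.0 * 12^2 * 1000) = 0.0001389

0.0001389
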